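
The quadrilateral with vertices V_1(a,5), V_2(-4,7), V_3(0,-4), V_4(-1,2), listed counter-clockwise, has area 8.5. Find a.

-2

Write out the shoelace sum; only the two edges meeting at V_1 involve a:
2·Area = [((-1)·5 − a·2) + (a·7 − (-4)·5)] + 12
       = 5·a + 27 = 17
⇒ a = -2.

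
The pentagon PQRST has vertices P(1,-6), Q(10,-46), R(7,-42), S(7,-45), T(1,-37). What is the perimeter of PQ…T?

90

|PQ| = √((9)² + (-40)²) = √1681 = 41
|QR| = √((-3)² + (4)²) = √25 = 5
|RS| = √((0)² + (-3)²) = √9 = 3
|ST| = √((-6)² + (8)²) = √100 = 10
|TP| = √((0)² + (31)²) = √961 = 31
Perimeter = 41 + 5 + 3 + 10 + 31 = 90.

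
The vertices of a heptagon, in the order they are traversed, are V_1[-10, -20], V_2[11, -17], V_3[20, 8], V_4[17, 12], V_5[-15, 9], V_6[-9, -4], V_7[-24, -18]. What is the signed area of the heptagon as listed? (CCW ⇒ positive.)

881

V_1→V_2: (-10)(-17) − (11)(-20) = 390
V_2→V_3: (11)(8) − (20)(-17) = 428
V_3→V_4: (20)(12) − (17)(8) = 104
V_4→V_5: (17)(9) − (-15)(12) = 333
V_5→V_6: (-15)(-4) − (-9)(9) = 141
V_6→V_7: (-9)(-18) − (-24)(-4) = 66
V_7→V_1: (-24)(-20) − (-10)(-18) = 300
Σ = 1762
Signed area = Σ/2 = 881 (positive ⇒ counter-clockwise traversal).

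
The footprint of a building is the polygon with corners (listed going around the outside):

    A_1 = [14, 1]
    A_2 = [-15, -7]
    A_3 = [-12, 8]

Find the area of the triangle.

205.5

Apply the shoelace formula: 2A = Σ (x_i·y_{i+1} − x_{i+1}·y_i), indices taken mod 3.
Σ = (-83) + (-204) + (-124) = -411
Area = |Σ|/2 = 205.5.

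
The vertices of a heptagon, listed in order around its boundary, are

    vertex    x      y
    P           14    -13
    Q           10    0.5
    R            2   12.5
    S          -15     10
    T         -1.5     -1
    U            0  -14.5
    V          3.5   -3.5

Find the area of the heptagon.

Σ = (137) + (124) + (207.5) + (30) + (21.75) + (50.75) + (3.5) = 574.5
Area = |Σ|/2 = 287.25.

287.25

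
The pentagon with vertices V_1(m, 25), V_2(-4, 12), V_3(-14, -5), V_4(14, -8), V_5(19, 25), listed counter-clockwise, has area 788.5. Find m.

-10

Write out the shoelace sum; only the two edges meeting at V_1 involve m:
2·Area = [(19·25 − m·25) + (m·12 − (-4)·25)] + 872
       = -13·m + 1447 = 1577
⇒ m = -10.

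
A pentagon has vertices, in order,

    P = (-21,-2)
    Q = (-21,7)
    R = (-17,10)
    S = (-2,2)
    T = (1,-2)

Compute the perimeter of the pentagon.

|PQ| = √((0)² + (9)²) = √81 = 9
|QR| = √((4)² + (3)²) = √25 = 5
|RS| = √((15)² + (-8)²) = √289 = 17
|ST| = √((3)² + (-4)²) = √25 = 5
|TP| = √((-22)² + (0)²) = √484 = 22
Perimeter = 9 + 5 + 17 + 5 + 22 = 58.

58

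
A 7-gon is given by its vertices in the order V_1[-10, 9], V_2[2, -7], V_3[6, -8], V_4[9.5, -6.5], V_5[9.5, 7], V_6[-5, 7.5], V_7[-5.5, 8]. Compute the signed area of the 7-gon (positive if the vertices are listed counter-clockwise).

Apply the shoelace (surveyor's) formula: 2A = Σ (x_i·y_{i+1} − x_{i+1}·y_i), indices taken mod 7.
V_1→V_2: (-10)(-7) − (2)(9) = 52
V_2→V_3: (2)(-8) − (6)(-7) = 26
V_3→V_4: (6)(-6.5) − (9.5)(-8) = 37
V_4→V_5: (9.5)(7) − (9.5)(-6.5) = 128.25
V_5→V_6: (9.5)(7.5) − (-5)(7) = 106.25
V_6→V_7: (-5)(8) − (-5.5)(7.5) = 1.25
V_7→V_1: (-5.5)(9) − (-10)(8) = 30.5
Σ = 381.25
Signed area = Σ/2 = 190.625 (positive ⇒ counter-clockwise traversal).

190.625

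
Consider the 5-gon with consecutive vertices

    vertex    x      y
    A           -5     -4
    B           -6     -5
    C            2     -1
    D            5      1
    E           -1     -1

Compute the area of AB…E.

A→B: (-5)(-5) − (-6)(-4) = 1
B→C: (-6)(-1) − (2)(-5) = 16
C→D: (2)(1) − (5)(-1) = 7
D→E: (5)(-1) − (-1)(1) = -4
E→A: (-1)(-4) − (-5)(-1) = -1
Σ = 19
Area = |Σ|/2 = 9.5.

9.5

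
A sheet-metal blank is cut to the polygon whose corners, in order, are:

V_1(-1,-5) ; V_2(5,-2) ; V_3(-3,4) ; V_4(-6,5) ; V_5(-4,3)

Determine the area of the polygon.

37.5

Apply the surveyor's formula: 2A = Σ (x_i·y_{i+1} − x_{i+1}·y_i), indices taken mod 5.
Σ = (27) + (14) + (9) + (2) + (23) = 75
Area = |Σ|/2 = 37.5.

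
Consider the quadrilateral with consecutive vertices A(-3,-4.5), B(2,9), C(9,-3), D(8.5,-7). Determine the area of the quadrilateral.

100.875

Apply the shoelace formula: 2A = Σ (x_i·y_{i+1} − x_{i+1}·y_i), indices taken mod 4.
Cross-terms: -18, -87, -37.5, -59.25  ⇒  Σ = -201.75
Area = |Σ|/2 = 100.875.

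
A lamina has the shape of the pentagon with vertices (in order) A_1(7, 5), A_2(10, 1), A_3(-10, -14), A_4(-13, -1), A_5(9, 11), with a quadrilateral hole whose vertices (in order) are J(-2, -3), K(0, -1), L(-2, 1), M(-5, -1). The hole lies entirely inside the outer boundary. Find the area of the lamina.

245.5

Outer boundary:
Apply the shoelace (surveyor's) formula: 2A = Σ (x_i·y_{i+1} − x_{i+1}·y_i), indices taken mod 5.
Σ = (-43) + (-130) + (-172) + (-134) + (-32) = -511
Area = |Σ|/2 = 255.5.
Hole:
Σ = (2) + (-2) + (7) + (13) = 20
Area = |Σ|/2 = 10.
Net area = 255.5 − 10 = 245.5.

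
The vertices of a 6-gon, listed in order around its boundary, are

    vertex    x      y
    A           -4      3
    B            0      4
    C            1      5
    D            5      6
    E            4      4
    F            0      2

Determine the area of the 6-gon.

13.5

Apply the surveyor's formula: 2A = Σ (x_i·y_{i+1} − x_{i+1}·y_i), indices taken mod 6.
Cross-terms: -16, -4, -19, -4, 8, 8  ⇒  Σ = -27
Area = |Σ|/2 = 13.5.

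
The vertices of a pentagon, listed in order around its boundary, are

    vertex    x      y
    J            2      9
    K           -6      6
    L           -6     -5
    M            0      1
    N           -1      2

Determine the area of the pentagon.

57

Apply the surveyor's formula: 2A = Σ (x_i·y_{i+1} − x_{i+1}·y_i), indices taken mod 5.
Σ = (66) + (66) + (-6) + (1) + (-13) = 114
Area = |Σ|/2 = 57.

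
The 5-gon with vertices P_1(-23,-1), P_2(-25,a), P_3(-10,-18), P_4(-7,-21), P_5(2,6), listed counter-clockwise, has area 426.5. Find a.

Write out the shoelace sum; only the two edges meeting at P_2 involve a:
2·Area = [((-23)·a − (-25)·(-1)) + ((-25)·(-18) − (-10)·a)] + 220
       = -13·a + 645 = 853
⇒ a = -16.

-16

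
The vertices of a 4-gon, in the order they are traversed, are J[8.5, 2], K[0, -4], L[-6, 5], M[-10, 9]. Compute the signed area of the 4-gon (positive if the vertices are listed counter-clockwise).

-79.25

Apply the surveyor's formula: 2A = Σ (x_i·y_{i+1} − x_{i+1}·y_i), indices taken mod 4.
Σ = (-34) + (-24) + (-4) + (-96.5) = -158.5
Signed area = Σ/2 = -79.25 (negative ⇒ clockwise traversal).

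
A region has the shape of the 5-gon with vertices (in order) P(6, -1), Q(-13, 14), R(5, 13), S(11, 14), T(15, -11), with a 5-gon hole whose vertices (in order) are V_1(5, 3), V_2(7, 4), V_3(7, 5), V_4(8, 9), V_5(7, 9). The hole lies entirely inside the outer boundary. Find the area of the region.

Outer boundary:
Cross-terms: 71, -239, -73, -331, 51  ⇒  Σ = -521
Area = |Σ|/2 = 260.5.
Hole:
Apply the shoelace formula: 2A = Σ (x_i·y_{i+1} − x_{i+1}·y_i), indices taken mod 5.
Σ = (-1) + (7) + (23) + (9) + (-24) = 14
Area = |Σ|/2 = 7.
Net area = 260.5 − 7 = 253.5.

253.5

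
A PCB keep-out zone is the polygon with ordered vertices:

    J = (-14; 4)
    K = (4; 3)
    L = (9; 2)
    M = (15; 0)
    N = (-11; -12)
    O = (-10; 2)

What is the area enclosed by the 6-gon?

220.5

Σ = (-58) + (-19) + (-30) + (-180) + (-142) + (-12) = -441
Area = |Σ|/2 = 220.5.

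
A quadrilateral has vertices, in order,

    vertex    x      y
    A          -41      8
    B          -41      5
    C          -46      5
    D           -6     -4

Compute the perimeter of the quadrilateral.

|AB| = √((0)² + (-3)²) = √9 = 3
|BC| = √((-5)² + (0)²) = √25 = 5
|CD| = √((40)² + (-9)²) = √1681 = 41
|DA| = √((-35)² + (12)²) = √1369 = 37
Perimeter = 3 + 5 + 41 + 37 = 86.

86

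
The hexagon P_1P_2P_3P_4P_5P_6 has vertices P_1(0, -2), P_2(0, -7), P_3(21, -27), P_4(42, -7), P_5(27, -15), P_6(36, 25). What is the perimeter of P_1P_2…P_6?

166

|P_1P_2| = √((0)² + (-5)²) = √25 = 5
|P_2P_3| = √((21)² + (-20)²) = √841 = 29
|P_3P_4| = √((21)² + (20)²) = √841 = 29
|P_4P_5| = √((-15)² + (-8)²) = √289 = 17
|P_5P_6| = √((9)² + (40)²) = √1681 = 41
|P_6P_1| = √((-36)² + (-27)²) = √2025 = 45
Perimeter = 5 + 29 + 29 + 17 + 41 + 45 = 166.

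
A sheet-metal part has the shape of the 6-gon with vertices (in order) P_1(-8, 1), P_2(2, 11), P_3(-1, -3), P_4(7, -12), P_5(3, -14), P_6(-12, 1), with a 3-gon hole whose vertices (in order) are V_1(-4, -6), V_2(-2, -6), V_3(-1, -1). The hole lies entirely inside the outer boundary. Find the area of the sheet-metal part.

Outer boundary:
Apply the surveyor's formula: 2A = Σ (x_i·y_{i+1} − x_{i+1}·y_i), indices taken mod 6.
P_1→P_2: (-8)(11) − (2)(1) = -90
P_2→P_3: (2)(-3) − (-1)(11) = 5
P_3→P_4: (-1)(-12) − (7)(-3) = 33
P_4→P_5: (7)(-14) − (3)(-12) = -62
P_5→P_6: (3)(1) − (-12)(-14) = -165
P_6→P_1: (-12)(1) − (-8)(1) = -4
Σ = -283
Area = |Σ|/2 = 141.5.
Hole:
Cross-terms: 12, -4, 2  ⇒  Σ = 10
Area = |Σ|/2 = 5.
Net area = 141.5 − 5 = 136.5.

136.5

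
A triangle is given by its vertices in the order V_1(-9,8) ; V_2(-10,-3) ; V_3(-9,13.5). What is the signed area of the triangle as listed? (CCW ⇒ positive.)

Apply the shoelace (surveyor's) formula: 2A = Σ (x_i·y_{i+1} − x_{i+1}·y_i), indices taken mod 3.
Σ = (107) + (-162) + (49.5) = -5.5
Signed area = Σ/2 = -2.75 (negative ⇒ clockwise traversal).

-2.75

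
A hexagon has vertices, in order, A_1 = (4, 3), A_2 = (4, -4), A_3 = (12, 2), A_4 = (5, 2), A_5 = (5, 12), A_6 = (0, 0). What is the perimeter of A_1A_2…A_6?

52

|A_1A_2| = √((0)² + (-7)²) = √49 = 7
|A_2A_3| = √((8)² + (6)²) = √100 = 10
|A_3A_4| = √((-7)² + (0)²) = √49 = 7
|A_4A_5| = √((0)² + (10)²) = √100 = 10
|A_5A_6| = √((-5)² + (-12)²) = √169 = 13
|A_6A_1| = √((4)² + (3)²) = √25 = 5
Perimeter = 7 + 10 + 7 + 10 + 13 + 5 = 52.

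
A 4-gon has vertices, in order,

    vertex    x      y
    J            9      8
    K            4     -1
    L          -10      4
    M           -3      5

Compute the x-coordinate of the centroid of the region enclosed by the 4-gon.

163/142

Apply the shoelace (surveyor's) formula. First the cross-terms c_i = x_i·y_{i+1} − x_{i+1}·y_i:
  -41, 6, -38, -69  ⇒  2A = -142, A = -71.
Then Σ (x_i + x_{i+1})·c_i = -489, so x̄ = -489 / (6·(-71)) = 163/142.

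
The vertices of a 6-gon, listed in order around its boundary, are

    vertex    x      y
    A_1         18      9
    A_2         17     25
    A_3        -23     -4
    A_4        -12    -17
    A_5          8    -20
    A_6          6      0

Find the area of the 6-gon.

Apply the shoelace (surveyor's) formula: 2A = Σ (x_i·y_{i+1} − x_{i+1}·y_i), indices taken mod 6.
A_1→A_2: (18)(25) − (17)(9) = 297
A_2→A_3: (17)(-4) − (-23)(25) = 507
A_3→A_4: (-23)(-17) − (-12)(-4) = 343
A_4→A_5: (-12)(-20) − (8)(-17) = 376
A_5→A_6: (8)(0) − (6)(-20) = 120
A_6→A_1: (6)(9) − (18)(0) = 54
Σ = 1697
Area = |Σ|/2 = 848.5.

848.5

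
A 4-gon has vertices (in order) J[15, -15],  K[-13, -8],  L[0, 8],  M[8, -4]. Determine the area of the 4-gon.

271.5

Apply Gauss's area formula: 2A = Σ (x_i·y_{i+1} − x_{i+1}·y_i), indices taken mod 4.
J→K: (15)(-8) − (-13)(-15) = -315
K→L: (-13)(8) − (0)(-8) = -104
L→M: (0)(-4) − (8)(8) = -64
M→J: (8)(-15) − (15)(-4) = -60
Σ = -543
Area = |Σ|/2 = 271.5.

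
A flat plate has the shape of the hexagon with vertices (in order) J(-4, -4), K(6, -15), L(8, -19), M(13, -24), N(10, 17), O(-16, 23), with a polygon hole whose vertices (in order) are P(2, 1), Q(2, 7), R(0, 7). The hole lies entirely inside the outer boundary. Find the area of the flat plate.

Outer boundary:
Apply the shoelace (surveyor's) formula: 2A = Σ (x_i·y_{i+1} − x_{i+1}·y_i), indices taken mod 6.
J→K: (-4)(-15) − (6)(-4) = 84
K→L: (6)(-19) − (8)(-15) = 6
L→M: (8)(-24) − (13)(-19) = 55
M→N: (13)(17) − (10)(-24) = 461
N→O: (10)(23) − (-16)(17) = 502
O→J: (-16)(-4) − (-4)(23) = 156
Σ = 1264
Area = |Σ|/2 = 632.
Hole:
Σ = (12) + (14) + (-14) = 12
Area = |Σ|/2 = 6.
Net area = 632 − 6 = 626.

626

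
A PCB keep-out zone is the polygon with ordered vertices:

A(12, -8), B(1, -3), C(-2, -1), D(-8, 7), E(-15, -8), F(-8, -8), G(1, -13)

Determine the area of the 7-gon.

214

A→B: (12)(-3) − (1)(-8) = -28
B→C: (1)(-1) − (-2)(-3) = -7
C→D: (-2)(7) − (-8)(-1) = -22
D→E: (-8)(-8) − (-15)(7) = 169
E→F: (-15)(-8) − (-8)(-8) = 56
F→G: (-8)(-13) − (1)(-8) = 112
G→A: (1)(-8) − (12)(-13) = 148
Σ = 428
Area = |Σ|/2 = 214.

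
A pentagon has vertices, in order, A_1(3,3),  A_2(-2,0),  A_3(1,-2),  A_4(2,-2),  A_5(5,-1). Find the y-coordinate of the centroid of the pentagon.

Apply Gauss's area formula. First the cross-terms c_i = x_i·y_{i+1} − x_{i+1}·y_i:
  6, 4, 2, 8, 18  ⇒  2A = 38, A = 19.
Then Σ (y_i + y_{i+1})·c_i = 14, so ȳ = 14 / (6·19) = 7/57.

7/57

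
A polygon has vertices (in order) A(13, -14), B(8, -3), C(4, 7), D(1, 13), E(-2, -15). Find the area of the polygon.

A→B: (13)(-3) − (8)(-14) = 73
B→C: (8)(7) − (4)(-3) = 68
C→D: (4)(13) − (1)(7) = 45
D→E: (1)(-15) − (-2)(13) = 11
E→A: (-2)(-14) − (13)(-15) = 223
Σ = 420
Area = |Σ|/2 = 210.

210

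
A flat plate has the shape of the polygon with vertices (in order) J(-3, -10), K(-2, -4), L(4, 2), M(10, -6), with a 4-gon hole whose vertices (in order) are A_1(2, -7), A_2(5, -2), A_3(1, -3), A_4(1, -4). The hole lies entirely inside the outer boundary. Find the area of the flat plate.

Outer boundary:
J→K: (-3)(-4) − (-2)(-10) = -8
K→L: (-2)(2) − (4)(-4) = 12
L→M: (4)(-6) − (10)(2) = -44
M→J: (10)(-10) − (-3)(-6) = -118
Σ = -158
Area = |Σ|/2 = 79.
Hole:
A_1→A_2: (2)(-2) − (5)(-7) = 31
A_2→A_3: (5)(-3) − (1)(-2) = -13
A_3→A_4: (1)(-4) − (1)(-3) = -1
A_4→A_1: (1)(-7) − (2)(-4) = 1
Σ = 18
Area = |Σ|/2 = 9.
Net area = 79 − 9 = 70.

70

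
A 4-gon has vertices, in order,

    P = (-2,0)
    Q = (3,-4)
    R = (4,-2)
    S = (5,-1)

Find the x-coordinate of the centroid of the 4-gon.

Apply Gauss's area formula. First the cross-terms c_i = x_i·y_{i+1} − x_{i+1}·y_i:
  8, 10, 6, -2  ⇒  2A = 22, A = 11.
Then Σ (x_i + x_{i+1})·c_i = 126, so x̄ = 126 / (6·11) = 21/11.

21/11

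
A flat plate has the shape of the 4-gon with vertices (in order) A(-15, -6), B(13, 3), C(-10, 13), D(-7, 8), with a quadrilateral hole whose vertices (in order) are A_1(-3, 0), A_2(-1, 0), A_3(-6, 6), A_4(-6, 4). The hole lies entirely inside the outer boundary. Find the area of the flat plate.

Outer boundary:
Σ = (33) + (199) + (11) + (162) = 405
Area = |Σ|/2 = 202.5.
Hole:
Apply the surveyor's formula: 2A = Σ (x_i·y_{i+1} − x_{i+1}·y_i), indices taken mod 4.
A_1→A_2: (-3)(0) − (-1)(0) = 0
A_2→A_3: (-1)(6) − (-6)(0) = -6
A_3→A_4: (-6)(4) − (-6)(6) = 12
A_4→A_1: (-6)(0) − (-3)(4) = 12
Σ = 18
Area = |Σ|/2 = 9.
Net area = 202.5 − 9 = 193.5.

193.5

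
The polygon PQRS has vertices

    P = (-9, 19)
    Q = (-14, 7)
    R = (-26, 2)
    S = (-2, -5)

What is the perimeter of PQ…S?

76

|PQ| = √((-5)² + (-12)²) = √169 = 13
|QR| = √((-12)² + (-5)²) = √169 = 13
|RS| = √((24)² + (-7)²) = √625 = 25
|SP| = √((-7)² + (24)²) = √625 = 25
Perimeter = 13 + 13 + 25 + 25 = 76.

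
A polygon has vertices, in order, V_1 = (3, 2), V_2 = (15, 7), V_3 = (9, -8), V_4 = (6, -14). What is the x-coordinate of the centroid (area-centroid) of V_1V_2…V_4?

Apply the shoelace formula. First the cross-terms c_i = x_i·y_{i+1} − x_{i+1}·y_i:
  -9, -183, -78, 54  ⇒  2A = -216, A = -108.
Then Σ (x_i + x_{i+1})·c_i = -5238, so x̄ = -5238 / (6·(-108)) = 97/12.

97/12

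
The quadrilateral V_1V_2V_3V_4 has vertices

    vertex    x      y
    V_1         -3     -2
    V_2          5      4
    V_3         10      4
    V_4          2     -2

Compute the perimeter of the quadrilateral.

|V_1V_2| = √((8)² + (6)²) = √100 = 10
|V_2V_3| = √((5)² + (0)²) = √25 = 5
|V_3V_4| = √((-8)² + (-6)²) = √100 = 10
|V_4V_1| = √((-5)² + (0)²) = √25 = 5
Perimeter = 10 + 5 + 10 + 5 = 30.

30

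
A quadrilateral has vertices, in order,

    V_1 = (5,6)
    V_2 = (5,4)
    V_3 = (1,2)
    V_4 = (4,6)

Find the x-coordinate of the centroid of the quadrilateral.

Apply Gauss's area formula. First the cross-terms c_i = x_i·y_{i+1} − x_{i+1}·y_i:
  -10, 6, -2, -6  ⇒  2A = -12, A = -6.
Then Σ (x_i + x_{i+1})·c_i = -128, so x̄ = -128 / (6·(-6)) = 32/9.

32/9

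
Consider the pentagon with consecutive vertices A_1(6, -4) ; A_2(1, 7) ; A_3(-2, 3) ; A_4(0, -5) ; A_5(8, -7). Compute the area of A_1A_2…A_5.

61.5

Apply the shoelace formula: 2A = Σ (x_i·y_{i+1} − x_{i+1}·y_i), indices taken mod 5.
A_1→A_2: (6)(7) − (1)(-4) = 46
A_2→A_3: (1)(3) − (-2)(7) = 17
A_3→A_4: (-2)(-5) − (0)(3) = 10
A_4→A_5: (0)(-7) − (8)(-5) = 40
A_5→A_1: (8)(-4) − (6)(-7) = 10
Σ = 123
Area = |Σ|/2 = 61.5.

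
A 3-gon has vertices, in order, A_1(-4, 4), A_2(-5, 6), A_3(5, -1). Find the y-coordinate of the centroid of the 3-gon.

Apply Gauss's area formula. First the cross-terms c_i = x_i·y_{i+1} − x_{i+1}·y_i:
  -4, -25, 16  ⇒  2A = -13, A = -6.5.
Then Σ (y_i + y_{i+1})·c_i = -117, so ȳ = -117 / (6·(-6.5)) = 3.

3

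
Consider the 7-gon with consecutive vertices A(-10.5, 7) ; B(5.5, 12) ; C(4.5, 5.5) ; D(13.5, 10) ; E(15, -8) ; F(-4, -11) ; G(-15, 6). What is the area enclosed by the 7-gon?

451.75

Cross-terms: -164.5, -23.75, -29.25, -258, -197, -189, -42  ⇒  Σ = -903.5
Area = |Σ|/2 = 451.75.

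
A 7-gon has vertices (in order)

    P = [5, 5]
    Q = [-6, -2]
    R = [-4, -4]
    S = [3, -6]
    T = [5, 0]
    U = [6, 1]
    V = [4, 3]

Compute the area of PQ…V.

Apply the surveyor's formula: 2A = Σ (x_i·y_{i+1} − x_{i+1}·y_i), indices taken mod 7.
P→Q: (5)(-2) − (-6)(5) = 20
Q→R: (-6)(-4) − (-4)(-2) = 16
R→S: (-4)(-6) − (3)(-4) = 36
S→T: (3)(0) − (5)(-6) = 30
T→U: (5)(1) − (6)(0) = 5
U→V: (6)(3) − (4)(1) = 14
V→P: (4)(5) − (5)(3) = 5
Σ = 126
Area = |Σ|/2 = 63.

63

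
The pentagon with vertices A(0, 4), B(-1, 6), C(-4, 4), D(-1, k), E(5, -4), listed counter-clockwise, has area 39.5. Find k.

The doubled signed area Σ (x_i y_{i+1} − x_{i+1} y_i) is linear in k.
With k=0 it equals 52; the coefficient of k is -9 (from the two edges through D).
So -9·k + 52 = 2·39.5 = 79 ⇒ k = -3.

-3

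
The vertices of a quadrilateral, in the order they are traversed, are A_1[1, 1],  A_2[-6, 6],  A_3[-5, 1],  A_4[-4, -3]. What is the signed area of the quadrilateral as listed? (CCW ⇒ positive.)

Apply the surveyor's formula: 2A = Σ (x_i·y_{i+1} − x_{i+1}·y_i), indices taken mod 4.
Σ = (12) + (24) + (19) + (-1) = 54
Signed area = Σ/2 = 27 (positive ⇒ counter-clockwise traversal).

27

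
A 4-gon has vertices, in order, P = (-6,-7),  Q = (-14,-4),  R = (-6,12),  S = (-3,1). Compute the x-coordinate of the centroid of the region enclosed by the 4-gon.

-23/3

Apply the shoelace formula. First the cross-terms c_i = x_i·y_{i+1} − x_{i+1}·y_i:
  -74, -192, 30, 27  ⇒  2A = -209, A = -104.5.
Then Σ (x_i + x_{i+1})·c_i = 4807, so x̄ = 4807 / (6·(-104.5)) = -23/3.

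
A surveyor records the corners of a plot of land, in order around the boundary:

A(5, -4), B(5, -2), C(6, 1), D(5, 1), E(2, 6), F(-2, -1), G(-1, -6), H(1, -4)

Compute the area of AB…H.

51.5

Apply Gauss's area formula: 2A = Σ (x_i·y_{i+1} − x_{i+1}·y_i), indices taken mod 8.
Σ = (10) + (17) + (1) + (28) + (10) + (11) + (10) + (16) = 103
Area = |Σ|/2 = 51.5.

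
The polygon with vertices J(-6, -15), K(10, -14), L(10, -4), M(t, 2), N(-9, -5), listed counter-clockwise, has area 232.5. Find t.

12

The doubled signed area Σ (x_i y_{i+1} − x_{i+1} y_i) is linear in t.
With t=0 it equals 477; the coefficient of t is -1 (from the two edges through M).
So -1·t + 477 = 2·232.5 = 465 ⇒ t = 12.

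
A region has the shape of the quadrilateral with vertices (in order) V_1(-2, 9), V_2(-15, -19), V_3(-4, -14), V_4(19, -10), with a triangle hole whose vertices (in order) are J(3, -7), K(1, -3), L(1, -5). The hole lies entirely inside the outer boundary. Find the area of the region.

380

Outer boundary:
Σ = (173) + (134) + (306) + (151) = 764
Area = |Σ|/2 = 382.
Hole:
Σ = (-2) + (-2) + (8) = 4
Area = |Σ|/2 = 2.
Net area = 382 − 2 = 380.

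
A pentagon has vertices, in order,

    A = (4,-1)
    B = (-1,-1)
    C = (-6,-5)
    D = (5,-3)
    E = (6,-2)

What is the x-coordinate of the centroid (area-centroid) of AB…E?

Apply the surveyor's formula. First the cross-terms c_i = x_i·y_{i+1} − x_{i+1}·y_i:
  -5, -1, 43, 8, 2  ⇒  2A = 47, A = 23.5.
Then Σ (x_i + x_{i+1})·c_i = 57, so x̄ = 57 / (6·23.5) = 19/47.

19/47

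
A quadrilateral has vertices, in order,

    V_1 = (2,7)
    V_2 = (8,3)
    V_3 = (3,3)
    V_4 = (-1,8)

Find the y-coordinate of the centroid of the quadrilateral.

458/93

Apply the shoelace (surveyor's) formula. First the cross-terms c_i = x_i·y_{i+1} − x_{i+1}·y_i:
  -50, 15, 27, -23  ⇒  2A = -31, A = -15.5.
Then Σ (y_i + y_{i+1})·c_i = -458, so ȳ = -458 / (6·(-15.5)) = 458/93.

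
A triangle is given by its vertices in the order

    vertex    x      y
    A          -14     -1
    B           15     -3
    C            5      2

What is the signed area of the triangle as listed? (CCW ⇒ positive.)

Σ = (57) + (45) + (23) = 125
Signed area = Σ/2 = 62.5 (positive ⇒ counter-clockwise traversal).

62.5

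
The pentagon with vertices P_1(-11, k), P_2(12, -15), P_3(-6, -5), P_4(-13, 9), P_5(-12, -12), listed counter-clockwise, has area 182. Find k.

-14

The doubled signed area Σ (x_i y_{i+1} − x_{i+1} y_i) is linear in k.
With k=0 it equals 28; the coefficient of k is -24 (from the two edges through P_1).
So -24·k + 28 = 2·182 = 364 ⇒ k = -14.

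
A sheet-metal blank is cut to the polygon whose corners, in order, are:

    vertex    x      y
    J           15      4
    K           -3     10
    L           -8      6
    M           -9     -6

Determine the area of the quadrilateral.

Apply Gauss's area formula: 2A = Σ (x_i·y_{i+1} − x_{i+1}·y_i), indices taken mod 4.
Σ = (162) + (62) + (102) + (54) = 380
Area = |Σ|/2 = 190.

190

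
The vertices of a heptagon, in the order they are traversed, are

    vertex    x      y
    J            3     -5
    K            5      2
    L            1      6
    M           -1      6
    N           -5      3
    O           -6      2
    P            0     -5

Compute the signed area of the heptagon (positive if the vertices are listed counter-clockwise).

75.5

Apply the shoelace formula: 2A = Σ (x_i·y_{i+1} − x_{i+1}·y_i), indices taken mod 7.
Cross-terms: 31, 28, 12, 27, 8, 30, 15  ⇒  Σ = 151
Signed area = Σ/2 = 75.5 (positive ⇒ counter-clockwise traversal).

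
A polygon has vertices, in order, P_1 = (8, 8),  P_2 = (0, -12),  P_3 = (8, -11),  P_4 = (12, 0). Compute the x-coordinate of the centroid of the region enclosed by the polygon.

Apply Gauss's area formula. First the cross-terms c_i = x_i·y_{i+1} − x_{i+1}·y_i:
  -96, 96, 132, 96  ⇒  2A = 228, A = 114.
Then Σ (x_i + x_{i+1})·c_i = 4560, so x̄ = 4560 / (6·114) = 20/3.

20/3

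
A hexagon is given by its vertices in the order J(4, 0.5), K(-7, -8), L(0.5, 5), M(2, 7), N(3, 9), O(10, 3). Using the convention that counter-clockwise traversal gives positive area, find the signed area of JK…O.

-78.5

J→K: (4)(-8) − (-7)(0.5) = -28.5
K→L: (-7)(5) − (0.5)(-8) = -31
L→M: (0.5)(7) − (2)(5) = -6.5
M→N: (2)(9) − (3)(7) = -3
N→O: (3)(3) − (10)(9) = -81
O→J: (10)(0.5) − (4)(3) = -7
Σ = -157
Signed area = Σ/2 = -78.5 (negative ⇒ clockwise traversal).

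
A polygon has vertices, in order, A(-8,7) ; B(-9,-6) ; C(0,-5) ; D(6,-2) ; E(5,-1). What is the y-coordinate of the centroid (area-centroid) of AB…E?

Apply the shoelace formula. First the cross-terms c_i = x_i·y_{i+1} − x_{i+1}·y_i:
  111, 45, 30, 4, 27  ⇒  2A = 217, A = 108.5.
Then Σ (y_i + y_{i+1})·c_i = -444, so ȳ = -444 / (6·108.5) = -148/217.

-148/217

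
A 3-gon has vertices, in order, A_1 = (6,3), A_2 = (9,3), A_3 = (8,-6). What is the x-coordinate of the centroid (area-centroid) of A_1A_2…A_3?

Apply Gauss's area formula. First the cross-terms c_i = x_i·y_{i+1} − x_{i+1}·y_i:
  -9, -78, 60  ⇒  2A = -27, A = -13.5.
Then Σ (x_i + x_{i+1})·c_i = -621, so x̄ = -621 / (6·(-13.5)) = 23/3.

23/3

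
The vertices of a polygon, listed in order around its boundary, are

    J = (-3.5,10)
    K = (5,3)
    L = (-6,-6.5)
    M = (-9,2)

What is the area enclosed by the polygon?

114.25

Σ = (-60.5) + (-14.5) + (-70.5) + (-83) = -228.5
Area = |Σ|/2 = 114.25.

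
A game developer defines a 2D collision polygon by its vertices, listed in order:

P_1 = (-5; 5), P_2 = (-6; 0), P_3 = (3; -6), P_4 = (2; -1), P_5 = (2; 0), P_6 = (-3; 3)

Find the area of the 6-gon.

41.5

Σ = (30) + (36) + (9) + (2) + (6) + (0) = 83
Area = |Σ|/2 = 41.5.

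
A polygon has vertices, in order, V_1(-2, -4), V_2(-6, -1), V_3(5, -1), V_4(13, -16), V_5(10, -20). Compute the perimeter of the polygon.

|V_1V_2| = √((-4)² + (3)²) = √25 = 5
|V_2V_3| = √((11)² + (0)²) = √121 = 11
|V_3V_4| = √((8)² + (-15)²) = √289 = 17
|V_4V_5| = √((-3)² + (-4)²) = √25 = 5
|V_5V_1| = √((-12)² + (16)²) = √400 = 20
Perimeter = 5 + 11 + 17 + 5 + 20 = 58.

58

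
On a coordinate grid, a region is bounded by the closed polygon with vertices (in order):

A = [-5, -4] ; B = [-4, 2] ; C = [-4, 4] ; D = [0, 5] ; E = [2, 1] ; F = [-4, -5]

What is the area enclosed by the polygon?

Apply the shoelace formula: 2A = Σ (x_i·y_{i+1} − x_{i+1}·y_i), indices taken mod 6.
Σ = (-26) + (-8) + (-20) + (-10) + (-6) + (-9) = -79
Area = |Σ|/2 = 39.5.

39.5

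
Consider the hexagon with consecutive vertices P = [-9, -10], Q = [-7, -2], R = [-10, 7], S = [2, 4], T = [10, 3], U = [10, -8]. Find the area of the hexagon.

245.5

Apply the surveyor's formula: 2A = Σ (x_i·y_{i+1} − x_{i+1}·y_i), indices taken mod 6.
P→Q: (-9)(-2) − (-7)(-10) = -52
Q→R: (-7)(7) − (-10)(-2) = -69
R→S: (-10)(4) − (2)(7) = -54
S→T: (2)(3) − (10)(4) = -34
T→U: (10)(-8) − (10)(3) = -110
U→P: (10)(-10) − (-9)(-8) = -172
Σ = -491
Area = |Σ|/2 = 245.5.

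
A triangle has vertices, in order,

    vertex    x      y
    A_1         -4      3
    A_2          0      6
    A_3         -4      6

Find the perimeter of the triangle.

12

|A_1A_2| = √((4)² + (3)²) = √25 = 5
|A_2A_3| = √((-4)² + (0)²) = √16 = 4
|A_3A_1| = √((0)² + (-3)²) = √9 = 3
Perimeter = 5 + 4 + 3 = 12.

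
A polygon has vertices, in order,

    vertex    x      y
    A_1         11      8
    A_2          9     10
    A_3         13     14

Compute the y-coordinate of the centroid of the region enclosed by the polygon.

Apply the shoelace formula. First the cross-terms c_i = x_i·y_{i+1} − x_{i+1}·y_i:
  38, -4, -50  ⇒  2A = -16, A = -8.
Then Σ (y_i + y_{i+1})·c_i = -512, so ȳ = -512 / (6·(-8)) = 32/3.

32/3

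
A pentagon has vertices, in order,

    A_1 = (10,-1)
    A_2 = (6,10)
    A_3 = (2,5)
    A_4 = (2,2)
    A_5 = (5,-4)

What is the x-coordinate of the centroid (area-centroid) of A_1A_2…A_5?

717/127

Apply Gauss's area formula. First the cross-terms c_i = x_i·y_{i+1} − x_{i+1}·y_i:
  106, 10, -6, -18, 35  ⇒  2A = 127, A = 63.5.
Then Σ (x_i + x_{i+1})·c_i = 2151, so x̄ = 2151 / (6·63.5) = 717/127.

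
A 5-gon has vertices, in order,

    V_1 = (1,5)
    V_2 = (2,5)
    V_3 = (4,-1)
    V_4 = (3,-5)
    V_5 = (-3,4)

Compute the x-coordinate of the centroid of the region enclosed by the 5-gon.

Apply the shoelace formula. First the cross-terms c_i = x_i·y_{i+1} − x_{i+1}·y_i:
  -5, -22, -17, -3, -19  ⇒  2A = -66, A = -33.
Then Σ (x_i + x_{i+1})·c_i = -228, so x̄ = -228 / (6·(-33)) = 38/33.

38/33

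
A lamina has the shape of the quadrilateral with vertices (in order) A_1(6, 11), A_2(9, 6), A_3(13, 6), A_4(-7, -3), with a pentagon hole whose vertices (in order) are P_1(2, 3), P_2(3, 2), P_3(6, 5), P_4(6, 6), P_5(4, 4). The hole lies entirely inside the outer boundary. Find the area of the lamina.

67.5

Outer boundary:
Apply the shoelace formula: 2A = Σ (x_i·y_{i+1} − x_{i+1}·y_i), indices taken mod 4.
Cross-terms: -63, -24, 3, -59  ⇒  Σ = -143
Area = |Σ|/2 = 71.5.
Hole:
Apply the shoelace formula: 2A = Σ (x_i·y_{i+1} − x_{i+1}·y_i), indices taken mod 5.
Σ = (-5) + (3) + (6) + (0) + (4) = 8
Area = |Σ|/2 = 4.
Net area = 71.5 − 4 = 67.5.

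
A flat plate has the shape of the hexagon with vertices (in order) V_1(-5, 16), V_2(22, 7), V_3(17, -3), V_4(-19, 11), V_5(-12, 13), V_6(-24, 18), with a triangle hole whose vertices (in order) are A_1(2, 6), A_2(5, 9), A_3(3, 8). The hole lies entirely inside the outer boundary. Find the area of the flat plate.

Outer boundary:
Cross-terms: -387, -185, 130, -115, 96, -294  ⇒  Σ = -755
Area = |Σ|/2 = 377.5.
Hole:
A_1→A_2: (2)(9) − (5)(6) = -12
A_2→A_3: (5)(8) − (3)(9) = 13
A_3→A_1: (3)(6) − (2)(8) = 2
Σ = 3
Area = |Σ|/2 = 1.5.
Net area = 377.5 − 1.5 = 376.

376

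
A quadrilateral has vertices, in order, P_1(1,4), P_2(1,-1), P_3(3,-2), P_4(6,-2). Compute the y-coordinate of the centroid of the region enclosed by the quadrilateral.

Apply Gauss's area formula. First the cross-terms c_i = x_i·y_{i+1} − x_{i+1}·y_i:
  -5, 1, 6, 26  ⇒  2A = 28, A = 14.
Then Σ (y_i + y_{i+1})·c_i = 10, so ȳ = 10 / (6·14) = 5/42.

5/42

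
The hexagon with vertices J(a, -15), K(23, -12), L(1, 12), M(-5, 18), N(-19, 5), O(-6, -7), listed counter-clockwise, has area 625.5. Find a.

6

The doubled signed area Σ (x_i y_{i+1} − x_{i+1} y_i) is linear in a.
With a=0 it equals 1281; the coefficient of a is -5 (from the two edges through J).
So -5·a + 1281 = 2·625.5 = 1251 ⇒ a = 6.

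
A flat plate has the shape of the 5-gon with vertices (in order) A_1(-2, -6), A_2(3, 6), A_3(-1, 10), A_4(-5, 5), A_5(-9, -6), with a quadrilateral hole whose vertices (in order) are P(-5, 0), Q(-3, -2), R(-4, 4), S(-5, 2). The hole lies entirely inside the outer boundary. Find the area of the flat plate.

Outer boundary:
Apply Gauss's area formula: 2A = Σ (x_i·y_{i+1} − x_{i+1}·y_i), indices taken mod 5.
Cross-terms: 6, 36, 45, 75, 42  ⇒  Σ = 204
Area = |Σ|/2 = 102.
Hole:
Apply Gauss's area formula: 2A = Σ (x_i·y_{i+1} − x_{i+1}·y_i), indices taken mod 4.
Σ = (10) + (-20) + (12) + (10) = 12
Area = |Σ|/2 = 6.
Net area = 102 − 6 = 96.

96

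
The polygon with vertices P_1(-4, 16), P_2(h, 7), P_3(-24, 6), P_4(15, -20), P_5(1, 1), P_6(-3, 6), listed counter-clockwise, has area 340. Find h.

Write out the shoelace sum; only the two edges meeting at P_2 involve h:
2·Area = [((-4)·7 − h·16) + (h·6 − (-24)·7)] + 410
       = -10·h + 550 = 680
⇒ h = -13.

-13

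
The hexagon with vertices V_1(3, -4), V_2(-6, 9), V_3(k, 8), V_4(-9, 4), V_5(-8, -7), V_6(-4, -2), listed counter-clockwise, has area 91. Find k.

Write out the shoelace sum; only the two edges meeting at V_3 involve k:
2·Area = [((-6)·8 − k·9) + (k·4 − (-9)·8)] + 108
       = -5·k + 132 = 182
⇒ k = -10.

-10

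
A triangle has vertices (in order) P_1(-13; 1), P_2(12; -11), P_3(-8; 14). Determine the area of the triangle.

P_1→P_2: (-13)(-11) − (12)(1) = 131
P_2→P_3: (12)(14) − (-8)(-11) = 80
P_3→P_1: (-8)(1) − (-13)(14) = 174
Σ = 385
Area = |Σ|/2 = 192.5.

192.5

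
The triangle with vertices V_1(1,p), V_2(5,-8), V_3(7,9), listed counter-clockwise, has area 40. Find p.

-2

Write out the shoelace sum; only the two edges meeting at V_1 involve p:
2·Area = [(7·p − 1·9) + (1·(-8) − 5·p)] + 101
       = 2·p + 84 = 80
⇒ p = -2.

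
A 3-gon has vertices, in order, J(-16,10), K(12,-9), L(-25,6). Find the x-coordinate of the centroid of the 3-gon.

Apply the surveyor's formula. First the cross-terms c_i = x_i·y_{i+1} − x_{i+1}·y_i:
  24, -153, -154  ⇒  2A = -283, A = -141.5.
Then Σ (x_i + x_{i+1})·c_i = 8207, so x̄ = 8207 / (6·(-141.5)) = -29/3.

-29/3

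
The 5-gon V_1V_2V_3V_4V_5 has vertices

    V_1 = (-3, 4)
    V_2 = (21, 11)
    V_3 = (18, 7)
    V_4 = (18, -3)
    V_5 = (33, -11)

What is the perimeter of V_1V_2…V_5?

96

|V_1V_2| = √((24)² + (7)²) = √625 = 25
|V_2V_3| = √((-3)² + (-4)²) = √25 = 5
|V_3V_4| = √((0)² + (-10)²) = √100 = 10
|V_4V_5| = √((15)² + (-8)²) = √289 = 17
|V_5V_1| = √((-36)² + (15)²) = √1521 = 39
Perimeter = 25 + 5 + 10 + 17 + 39 = 96.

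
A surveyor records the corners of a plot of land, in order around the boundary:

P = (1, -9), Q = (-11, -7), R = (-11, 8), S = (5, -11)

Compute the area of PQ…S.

112

Apply the shoelace formula: 2A = Σ (x_i·y_{i+1} − x_{i+1}·y_i), indices taken mod 4.
Σ = (-106) + (-165) + (81) + (-34) = -224
Area = |Σ|/2 = 112.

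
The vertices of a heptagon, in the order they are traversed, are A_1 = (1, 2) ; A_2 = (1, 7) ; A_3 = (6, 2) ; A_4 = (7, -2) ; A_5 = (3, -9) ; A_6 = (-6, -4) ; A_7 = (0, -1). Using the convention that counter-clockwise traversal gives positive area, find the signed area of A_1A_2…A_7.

-88.5

Σ = (5) + (-40) + (-26) + (-57) + (-66) + (6) + (1) = -177
Signed area = Σ/2 = -88.5 (negative ⇒ clockwise traversal).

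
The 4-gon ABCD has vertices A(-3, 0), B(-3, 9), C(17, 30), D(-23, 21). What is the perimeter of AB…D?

|AB| = √((0)² + (9)²) = √81 = 9
|BC| = √((20)² + (21)²) = √841 = 29
|CD| = √((-40)² + (-9)²) = √1681 = 41
|DA| = √((20)² + (-21)²) = √841 = 29
Perimeter = 9 + 29 + 41 + 29 = 108.

108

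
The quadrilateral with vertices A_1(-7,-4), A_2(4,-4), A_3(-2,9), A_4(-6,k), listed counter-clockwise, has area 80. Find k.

2

The doubled signed area Σ (x_i y_{i+1} − x_{i+1} y_i) is linear in k.
With k=0 it equals 150; the coefficient of k is 5 (from the two edges through A_4).
So 5·k + 150 = 2·80 = 160 ⇒ k = 2.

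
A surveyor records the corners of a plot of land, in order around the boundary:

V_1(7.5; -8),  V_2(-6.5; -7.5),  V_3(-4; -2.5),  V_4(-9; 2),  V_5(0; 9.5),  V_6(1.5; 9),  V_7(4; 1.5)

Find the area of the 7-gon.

164.625

Apply the shoelace (surveyor's) formula: 2A = Σ (x_i·y_{i+1} − x_{i+1}·y_i), indices taken mod 7.
Σ = (-108.25) + (-13.75) + (-30.5) + (-85.5) + (-14.25) + (-33.75) + (-43.25) = -329.25
Area = |Σ|/2 = 164.625.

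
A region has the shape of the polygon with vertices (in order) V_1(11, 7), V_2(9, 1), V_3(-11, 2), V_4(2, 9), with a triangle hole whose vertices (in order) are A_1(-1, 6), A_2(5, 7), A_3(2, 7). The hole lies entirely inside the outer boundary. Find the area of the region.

104

Outer boundary:
Apply the shoelace (surveyor's) formula: 2A = Σ (x_i·y_{i+1} − x_{i+1}·y_i), indices taken mod 4.
V_1→V_2: (11)(1) − (9)(7) = -52
V_2→V_3: (9)(2) − (-11)(1) = 29
V_3→V_4: (-11)(9) − (2)(2) = -103
V_4→V_1: (2)(7) − (11)(9) = -85
Σ = -211
Area = |Σ|/2 = 105.5.
Hole:
Σ = (-37) + (21) + (19) = 3
Area = |Σ|/2 = 1.5.
Net area = 105.5 − 1.5 = 104.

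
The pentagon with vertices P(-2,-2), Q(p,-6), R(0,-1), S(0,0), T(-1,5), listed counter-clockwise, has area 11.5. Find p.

-1

Write out the shoelace sum; only the two edges meeting at Q involve p:
2·Area = [((-2)·(-6) − p·(-2)) + (p·(-1) − 0·(-6))] + 12
       = 1·p + 24 = 23
⇒ p = -1.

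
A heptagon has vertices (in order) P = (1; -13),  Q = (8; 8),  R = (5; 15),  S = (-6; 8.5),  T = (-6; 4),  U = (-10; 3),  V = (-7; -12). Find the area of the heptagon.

Apply the surveyor's formula: 2A = Σ (x_i·y_{i+1} − x_{i+1}·y_i), indices taken mod 7.
P→Q: (1)(8) − (8)(-13) = 112
Q→R: (8)(15) − (5)(8) = 80
R→S: (5)(8.5) − (-6)(15) = 132.5
S→T: (-6)(4) − (-6)(8.5) = 27
T→U: (-6)(3) − (-10)(4) = 22
U→V: (-10)(-12) − (-7)(3) = 141
V→P: (-7)(-13) − (1)(-12) = 103
Σ = 617.5
Area = |Σ|/2 = 308.75.

308.75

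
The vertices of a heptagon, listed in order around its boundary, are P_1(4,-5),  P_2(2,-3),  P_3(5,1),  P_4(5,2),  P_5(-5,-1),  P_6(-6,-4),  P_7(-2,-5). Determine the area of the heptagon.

45.5

Apply the shoelace formula: 2A = Σ (x_i·y_{i+1} − x_{i+1}·y_i), indices taken mod 7.
Σ = (-2) + (17) + (5) + (5) + (14) + (22) + (30) = 91
Area = |Σ|/2 = 45.5.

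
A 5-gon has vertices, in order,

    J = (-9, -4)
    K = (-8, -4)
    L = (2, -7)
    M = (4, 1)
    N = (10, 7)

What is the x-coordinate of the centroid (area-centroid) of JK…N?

1/139

Apply Gauss's area formula. First the cross-terms c_i = x_i·y_{i+1} − x_{i+1}·y_i:
  4, 64, 30, 18, 23  ⇒  2A = 139, A = 69.5.
Then Σ (x_i + x_{i+1})·c_i = 3, so x̄ = 3 / (6·69.5) = 1/139.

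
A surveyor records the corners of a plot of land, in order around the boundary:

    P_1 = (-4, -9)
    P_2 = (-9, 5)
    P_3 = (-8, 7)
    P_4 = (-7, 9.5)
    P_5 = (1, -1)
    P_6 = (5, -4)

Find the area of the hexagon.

Apply the surveyor's formula: 2A = Σ (x_i·y_{i+1} − x_{i+1}·y_i), indices taken mod 6.
Σ = (-101) + (-23) + (-27) + (-2.5) + (1) + (-61) = -213.5
Area = |Σ|/2 = 106.75.

106.75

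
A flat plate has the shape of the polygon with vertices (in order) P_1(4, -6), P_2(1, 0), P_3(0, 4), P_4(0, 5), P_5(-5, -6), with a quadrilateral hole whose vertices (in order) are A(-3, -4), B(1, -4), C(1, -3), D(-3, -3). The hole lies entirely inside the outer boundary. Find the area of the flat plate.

40.5

Outer boundary:
Cross-terms: 6, 4, 0, 25, 54  ⇒  Σ = 89
Area = |Σ|/2 = 44.5.
Hole:
Apply the shoelace formula: 2A = Σ (x_i·y_{i+1} − x_{i+1}·y_i), indices taken mod 4.
Cross-terms: 16, 1, -12, 3  ⇒  Σ = 8
Area = |Σ|/2 = 4.
Net area = 44.5 − 4 = 40.5.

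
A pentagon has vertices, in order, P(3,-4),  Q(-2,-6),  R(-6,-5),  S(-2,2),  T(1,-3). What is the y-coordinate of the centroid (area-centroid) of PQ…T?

Apply Gauss's area formula. First the cross-terms c_i = x_i·y_{i+1} − x_{i+1}·y_i:
  -26, -26, -22, 4, 5  ⇒  2A = -65, A = -32.5.
Then Σ (y_i + y_{i+1})·c_i = 573, so ȳ = 573 / (6·(-32.5)) = -191/65.

-191/65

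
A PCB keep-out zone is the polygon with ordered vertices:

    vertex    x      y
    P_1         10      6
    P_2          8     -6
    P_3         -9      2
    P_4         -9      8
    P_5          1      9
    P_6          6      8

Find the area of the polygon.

189.5

Apply the surveyor's formula: 2A = Σ (x_i·y_{i+1} − x_{i+1}·y_i), indices taken mod 6.
Σ = (-108) + (-38) + (-54) + (-89) + (-46) + (-44) = -379
Area = |Σ|/2 = 189.5.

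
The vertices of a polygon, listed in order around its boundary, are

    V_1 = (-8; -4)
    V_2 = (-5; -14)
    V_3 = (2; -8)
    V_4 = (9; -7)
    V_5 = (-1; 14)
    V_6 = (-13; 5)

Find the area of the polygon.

Apply the surveyor's formula: 2A = Σ (x_i·y_{i+1} − x_{i+1}·y_i), indices taken mod 6.
Σ = (92) + (68) + (58) + (119) + (177) + (92) = 606
Area = |Σ|/2 = 303.

303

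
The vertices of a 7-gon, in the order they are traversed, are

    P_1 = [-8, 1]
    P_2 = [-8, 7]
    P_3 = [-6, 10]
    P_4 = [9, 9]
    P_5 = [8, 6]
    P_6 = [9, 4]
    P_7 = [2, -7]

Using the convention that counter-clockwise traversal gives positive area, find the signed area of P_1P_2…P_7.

-197.5

Σ = (-48) + (-38) + (-144) + (-18) + (-22) + (-71) + (-54) = -395
Signed area = Σ/2 = -197.5 (negative ⇒ clockwise traversal).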